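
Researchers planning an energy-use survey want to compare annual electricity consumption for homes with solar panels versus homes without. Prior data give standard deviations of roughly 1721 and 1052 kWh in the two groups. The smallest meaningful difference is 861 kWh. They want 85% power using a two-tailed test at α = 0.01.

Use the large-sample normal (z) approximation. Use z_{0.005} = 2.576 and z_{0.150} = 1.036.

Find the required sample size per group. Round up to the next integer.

n = 72 per group

n = (z_{α/2} + z_β)² · (σ₁² + σ₂²) / δ²
  = (2.576 + 1.036)² · (1721² + 1052² = 4068545) / 861²
  = 13.0465 · 4068545 / 741321
  = 71.60
Round up → n = 72 per group.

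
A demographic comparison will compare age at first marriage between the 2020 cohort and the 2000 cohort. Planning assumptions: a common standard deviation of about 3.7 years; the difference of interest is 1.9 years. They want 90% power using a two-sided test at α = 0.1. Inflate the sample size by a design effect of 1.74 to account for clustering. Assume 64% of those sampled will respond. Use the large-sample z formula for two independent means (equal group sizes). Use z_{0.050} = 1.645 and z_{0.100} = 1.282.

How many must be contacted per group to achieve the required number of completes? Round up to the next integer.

n = 177 per group

n = (z_{α/2} + z_β)² · (σ₁² + σ₂²) / δ²
  = (1.645 + 1.282)² · (2·3.7² = 27.38) / 1.9²
  = 8.5673 · 27.38 / 3.61
  = 64.98
Design effect: 1.74 × 64.98 = 113.06.
Adjust for 64% response: 113.06 / 0.64 = 176.66.
Round up → n = 177 per group.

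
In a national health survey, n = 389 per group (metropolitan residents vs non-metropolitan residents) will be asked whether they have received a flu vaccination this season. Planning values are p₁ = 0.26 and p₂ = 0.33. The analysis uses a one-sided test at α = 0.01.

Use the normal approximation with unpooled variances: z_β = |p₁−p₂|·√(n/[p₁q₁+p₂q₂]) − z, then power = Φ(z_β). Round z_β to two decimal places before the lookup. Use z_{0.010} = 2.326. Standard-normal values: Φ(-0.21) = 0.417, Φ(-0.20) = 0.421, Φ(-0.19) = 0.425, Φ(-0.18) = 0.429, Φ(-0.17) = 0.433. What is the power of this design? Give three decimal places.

z_β = |p₁−p₂|·√(n/[p₁q₁+p₂q₂]) − z_α
    = 0.07 · √(389/0.4135) − 2.326
    = 0.07 · 30.6716 − 2.326
    = 2.1470 − 2.326 = -0.1790 → -0.18
Power = Φ(-0.18) = 0.429.

Power ≈ 0.429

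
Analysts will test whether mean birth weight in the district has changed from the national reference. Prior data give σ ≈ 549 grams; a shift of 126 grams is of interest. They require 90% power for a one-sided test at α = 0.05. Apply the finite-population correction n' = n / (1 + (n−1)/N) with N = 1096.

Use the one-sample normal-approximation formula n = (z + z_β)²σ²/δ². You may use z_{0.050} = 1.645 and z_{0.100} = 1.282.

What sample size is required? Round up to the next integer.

n = 142

n = (z_α + z_β)² · σ² / δ²
  = (1.645 + 1.282)² · 549² / 126²
  = 8.5673 · 301401 / 15876
  = 162.65
Finite-population correction (N = 1096): 162.65 / (1 + (162.65 − 1)/1096) = 141.74.
Round up → n = 142.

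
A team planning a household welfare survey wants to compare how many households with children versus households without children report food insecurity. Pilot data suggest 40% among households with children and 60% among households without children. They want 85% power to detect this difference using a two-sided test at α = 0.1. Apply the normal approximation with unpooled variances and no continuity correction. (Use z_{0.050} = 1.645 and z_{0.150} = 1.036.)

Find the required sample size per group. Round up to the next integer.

n = 87 per group

n = (z_{α/2} + z_β)² · [p₁(1−p₁) + p₂(1−p₂)] / (p₁ − p₂)²
  = (1.645 + 1.036)² · (0.40·0.60 + 0.60·0.40) / (-0.20)²
  = (2.681)² · (0.2400 + 0.2400) / 0.0400
  = 7.1878 · 0.4800 / 0.0400
  = 86.25
Round up → n = 87 per group.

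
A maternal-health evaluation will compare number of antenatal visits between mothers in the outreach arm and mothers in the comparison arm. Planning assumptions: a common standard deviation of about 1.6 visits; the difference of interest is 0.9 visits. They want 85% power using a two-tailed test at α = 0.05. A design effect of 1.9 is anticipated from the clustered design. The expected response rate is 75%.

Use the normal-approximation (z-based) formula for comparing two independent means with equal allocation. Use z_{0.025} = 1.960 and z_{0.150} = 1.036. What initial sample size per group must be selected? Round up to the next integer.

n = (z_{α/2} + z_β)² · (σ₁² + σ₂²) / δ²
  = (1.960 + 1.036)² · (2·1.6² = 5.12) / 0.9²
  = 8.9760 · 5.12 / 0.81
  = 56.74
Design effect: 1.9 × 56.74 = 107.80.
Adjust for 75% response: 107.80 / 0.75 = 143.73.
Round up → n = 144 per group.

n = 144 per group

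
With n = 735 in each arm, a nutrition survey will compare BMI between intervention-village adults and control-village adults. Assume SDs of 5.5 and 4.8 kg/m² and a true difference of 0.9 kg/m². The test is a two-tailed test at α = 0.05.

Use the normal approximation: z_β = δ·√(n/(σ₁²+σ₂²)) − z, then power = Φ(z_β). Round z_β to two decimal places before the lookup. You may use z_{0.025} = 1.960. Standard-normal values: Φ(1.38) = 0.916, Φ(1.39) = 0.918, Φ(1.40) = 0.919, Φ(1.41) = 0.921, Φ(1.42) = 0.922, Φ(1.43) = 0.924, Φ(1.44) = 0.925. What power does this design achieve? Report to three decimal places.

z_β = δ·√(n/(σ₁²+σ₂²)) − z_{α/2}
    = 0.9 · √(735/53.29) − 1.960
    = 0.9 · 3.71382 − 1.960
    = 3.3424 − 1.960 = 1.3824 → 1.38
Power = Φ(1.38) = 0.916.

Power ≈ 0.916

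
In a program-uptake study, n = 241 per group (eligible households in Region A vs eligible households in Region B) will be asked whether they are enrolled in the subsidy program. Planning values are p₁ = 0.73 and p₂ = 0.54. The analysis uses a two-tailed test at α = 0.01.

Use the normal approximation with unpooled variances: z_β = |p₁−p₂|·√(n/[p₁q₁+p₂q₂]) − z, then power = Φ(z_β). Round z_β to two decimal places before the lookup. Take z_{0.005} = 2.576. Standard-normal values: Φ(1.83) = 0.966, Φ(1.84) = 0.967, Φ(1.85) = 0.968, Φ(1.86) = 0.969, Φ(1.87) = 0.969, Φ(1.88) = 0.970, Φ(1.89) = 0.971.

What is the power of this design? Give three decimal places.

Power ≈ 0.967

z_β = |p₁−p₂|·√(n/[p₁q₁+p₂q₂]) − z_{α/2}
    = 0.19 · √(241/0.4455) − 2.576
    = 0.19 · 23.2587 − 2.576
    = 4.4191 − 2.576 = 1.8431 → 1.84
Power = Φ(1.84) = 0.967.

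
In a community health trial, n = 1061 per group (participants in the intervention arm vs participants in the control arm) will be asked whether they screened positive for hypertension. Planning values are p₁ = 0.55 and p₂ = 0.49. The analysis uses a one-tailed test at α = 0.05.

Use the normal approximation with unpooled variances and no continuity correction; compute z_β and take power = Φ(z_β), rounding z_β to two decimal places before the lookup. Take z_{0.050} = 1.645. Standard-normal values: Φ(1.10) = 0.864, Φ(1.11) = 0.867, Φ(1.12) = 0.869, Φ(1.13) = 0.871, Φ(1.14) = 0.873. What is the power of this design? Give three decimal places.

z_β = |p₁−p₂|·√(n/[p₁q₁+p₂q₂]) − z_α
    = 0.06 · √(1061/0.4974) − 1.645
    = 0.06 · 46.1854 − 1.645
    = 2.7711 − 1.645 = 1.1261 → 1.13
Power = Φ(1.13) = 0.871.

Power ≈ 0.871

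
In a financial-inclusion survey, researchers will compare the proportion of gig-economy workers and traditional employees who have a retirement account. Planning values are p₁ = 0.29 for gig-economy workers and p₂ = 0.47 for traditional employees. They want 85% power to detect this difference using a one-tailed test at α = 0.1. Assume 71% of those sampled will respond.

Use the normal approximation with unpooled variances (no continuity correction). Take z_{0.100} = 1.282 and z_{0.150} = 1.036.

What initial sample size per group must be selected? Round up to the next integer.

n = 107 per group

n = (z_α + z_β)² · [p₁(1−p₁) + p₂(1−p₂)] / (p₁ − p₂)²
  = (1.282 + 1.036)² · (0.29·0.71 + 0.47·0.53) / (-0.18)²
  = (2.318)² · (0.2059 + 0.2491) / 0.0324
  = 5.3731 · 0.4550 / 0.0324
  = 75.46
Adjust for 71% response: 75.46 / 0.71 = 106.28.
Round up → n = 107 per group.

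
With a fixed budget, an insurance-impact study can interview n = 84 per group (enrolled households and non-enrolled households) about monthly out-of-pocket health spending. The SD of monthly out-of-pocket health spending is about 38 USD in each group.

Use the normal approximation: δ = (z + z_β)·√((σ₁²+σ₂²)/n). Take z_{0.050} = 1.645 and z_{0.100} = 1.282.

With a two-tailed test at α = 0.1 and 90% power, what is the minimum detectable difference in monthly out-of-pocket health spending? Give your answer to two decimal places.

δ = (z_{α/2} + z_β) · √((σ₁²+σ₂²)/n)
  = (1.645 + 1.282) · √(2888/84)
  = 2.927 · √34.381
  = 2.927 · 5.8635
  = 17.1625

Minimum detectable difference ≈ 17.16 USD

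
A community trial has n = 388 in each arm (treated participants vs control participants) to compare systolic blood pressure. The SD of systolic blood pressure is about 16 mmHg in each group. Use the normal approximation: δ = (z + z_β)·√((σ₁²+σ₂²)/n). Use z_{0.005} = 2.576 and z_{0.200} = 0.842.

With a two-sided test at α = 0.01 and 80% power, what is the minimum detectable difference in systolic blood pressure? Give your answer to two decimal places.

δ = (z_{α/2} + z_β) · √((σ₁²+σ₂²)/n)
  = (2.576 + 0.842) · √(512/388)
  = 3.418 · √1.3196
  = 3.418 · 1.1487
  = 3.9264

Minimum detectable difference ≈ 3.93 mmHg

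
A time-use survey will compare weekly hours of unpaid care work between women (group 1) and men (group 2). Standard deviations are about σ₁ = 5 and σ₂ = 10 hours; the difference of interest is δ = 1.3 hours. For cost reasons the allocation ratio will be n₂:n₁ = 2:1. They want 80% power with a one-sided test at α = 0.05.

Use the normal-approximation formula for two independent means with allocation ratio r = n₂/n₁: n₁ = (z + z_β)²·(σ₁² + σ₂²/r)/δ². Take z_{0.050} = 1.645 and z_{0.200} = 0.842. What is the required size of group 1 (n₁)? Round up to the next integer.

n₁ = (z_α + z_β)² · (σ₁² + σ₂²/r) / δ²
   = (1.645 + 0.842)² · (5² + 10²/2) / 1.3²
   = 6.1852 · (25 + 50) / 1.69
   = 6.1852 · 75 / 1.69
   = 274.49
Round up → n₁ = 275; n₂ = r·n₁ = 2 × 275 = 550.

n₁ = 275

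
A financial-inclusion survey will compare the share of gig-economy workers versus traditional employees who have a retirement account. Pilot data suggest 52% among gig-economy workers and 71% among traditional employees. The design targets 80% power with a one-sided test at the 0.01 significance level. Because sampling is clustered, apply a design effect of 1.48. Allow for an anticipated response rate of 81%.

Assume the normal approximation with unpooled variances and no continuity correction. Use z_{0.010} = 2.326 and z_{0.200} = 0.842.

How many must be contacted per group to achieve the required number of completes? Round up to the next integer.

n = 232 per group

n = (z_α + z_β)² · [p₁(1−p₁) + p₂(1−p₂)] / (p₁ − p₂)²
  = (2.326 + 0.842)² · (0.52·0.48 + 0.71·0.29) / (-0.19)²
  = (3.168)² · (0.2496 + 0.2059) / 0.0361
  = 10.0362 · 0.4555 / 0.0361
  = 126.63
Design effect: 1.48 × 126.63 = 187.42.
Adjust for 81% response: 187.42 / 0.81 = 231.38.
Round up → n = 232 per group.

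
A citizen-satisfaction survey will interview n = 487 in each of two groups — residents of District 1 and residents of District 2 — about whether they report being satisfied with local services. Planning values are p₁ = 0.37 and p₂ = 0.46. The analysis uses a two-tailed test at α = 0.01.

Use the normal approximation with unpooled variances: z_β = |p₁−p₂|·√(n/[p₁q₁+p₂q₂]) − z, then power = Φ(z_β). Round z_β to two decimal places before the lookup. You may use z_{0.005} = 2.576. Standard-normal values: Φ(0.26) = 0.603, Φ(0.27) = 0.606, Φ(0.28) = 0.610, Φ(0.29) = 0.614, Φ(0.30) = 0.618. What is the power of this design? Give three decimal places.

z_β = |p₁−p₂|·√(n/[p₁q₁+p₂q₂]) − z_{α/2}
    = 0.09 · √(487/0.4815) − 2.576
    = 0.09 · 31.8029 − 2.576
    = 2.8623 − 2.576 = 0.2863 → 0.29
Power = Φ(0.29) = 0.614.

Power ≈ 0.614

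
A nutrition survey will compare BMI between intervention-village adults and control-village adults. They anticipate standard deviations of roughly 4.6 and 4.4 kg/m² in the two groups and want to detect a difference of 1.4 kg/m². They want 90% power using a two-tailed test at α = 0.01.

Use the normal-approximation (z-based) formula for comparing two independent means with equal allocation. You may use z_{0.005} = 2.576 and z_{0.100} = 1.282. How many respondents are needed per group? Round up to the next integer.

n = (z_{α/2} + z_β)² · (σ₁² + σ₂²) / δ²
  = (2.576 + 1.282)² · (4.6² + 4.4² = 40.52) / 1.4²
  = 14.8842 · 40.52 / 1.96
  = 307.71
Round up → n = 308 per group.

n = 308 per group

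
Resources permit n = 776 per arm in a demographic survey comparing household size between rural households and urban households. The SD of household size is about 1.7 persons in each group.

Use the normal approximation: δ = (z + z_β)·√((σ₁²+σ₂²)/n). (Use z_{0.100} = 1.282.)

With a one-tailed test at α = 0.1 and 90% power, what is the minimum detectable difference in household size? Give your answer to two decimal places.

δ = (z_α + z_β) · √((σ₁²+σ₂²)/n)
  = (1.282 + 1.282) · √(5.78/776)
  = 2.564 · √0.00745
  = 2.564 · 0.0863
  = 0.2213

Minimum detectable difference ≈ 0.22 persons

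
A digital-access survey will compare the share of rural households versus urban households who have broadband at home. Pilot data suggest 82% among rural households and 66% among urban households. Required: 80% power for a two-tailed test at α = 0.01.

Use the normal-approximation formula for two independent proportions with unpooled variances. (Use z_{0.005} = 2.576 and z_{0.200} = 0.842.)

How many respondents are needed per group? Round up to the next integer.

n = (z_{α/2} + z_β)² · [p₁(1−p₁) + p₂(1−p₂)] / (p₁ − p₂)²
  = (2.576 + 0.842)² · (0.82·0.18 + 0.66·0.34) / (0.16)²
  = (3.418)² · (0.1476 + 0.2244) / 0.0256
  = 11.6827 · 0.3720 / 0.0256
  = 169.76
Round up → n = 170 per group.

n = 170 per group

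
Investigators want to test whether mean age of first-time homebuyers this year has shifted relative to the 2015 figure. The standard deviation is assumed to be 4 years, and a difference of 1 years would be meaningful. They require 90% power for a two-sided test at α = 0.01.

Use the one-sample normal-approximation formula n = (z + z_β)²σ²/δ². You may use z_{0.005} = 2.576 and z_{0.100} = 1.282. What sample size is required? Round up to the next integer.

n = 239

n = (z_{α/2} + z_β)² · σ² / δ²
  = (2.576 + 1.282)² · 4² / 1²
  = 14.8842 · 16 / 1
  = 238.15
Round up → n = 239.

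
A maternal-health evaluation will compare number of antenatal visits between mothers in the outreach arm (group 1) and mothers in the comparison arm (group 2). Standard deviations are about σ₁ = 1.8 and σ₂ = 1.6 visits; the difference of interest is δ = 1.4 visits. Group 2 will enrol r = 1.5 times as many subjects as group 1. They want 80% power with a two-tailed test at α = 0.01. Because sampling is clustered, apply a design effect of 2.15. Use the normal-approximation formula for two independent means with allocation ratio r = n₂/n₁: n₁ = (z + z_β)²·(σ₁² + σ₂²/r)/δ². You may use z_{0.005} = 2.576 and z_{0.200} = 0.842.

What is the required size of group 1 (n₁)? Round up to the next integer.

n₁ = (z_{α/2} + z_β)² · (σ₁² + σ₂²/r) / δ²
   = (2.576 + 0.842)² · (1.8² + 1.6²/1.5) / 1.4²
   = 11.6827 · (3.24 + 1.7067) / 1.96
   = 11.6827 · 4.9467 / 1.96
   = 29.48
Design effect: 2.15 × 29.48 = 63.39.
Round up → n₁ = 64; n₂ = r·n₁ = 1.5 × 64 = 96.

n₁ = 64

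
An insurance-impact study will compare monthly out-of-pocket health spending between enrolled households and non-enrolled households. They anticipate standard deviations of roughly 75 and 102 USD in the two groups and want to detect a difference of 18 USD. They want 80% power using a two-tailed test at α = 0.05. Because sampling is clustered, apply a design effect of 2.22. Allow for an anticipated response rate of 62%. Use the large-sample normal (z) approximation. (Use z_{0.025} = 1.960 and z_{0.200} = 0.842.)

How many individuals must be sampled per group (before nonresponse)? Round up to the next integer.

n = 1391 per group

n = (z_{α/2} + z_β)² · (σ₁² + σ₂²) / δ²
  = (1.960 + 0.842)² · (75² + 102² = 16029) / 18²
  = 7.8512 · 16029 / 324
  = 388.42
Design effect: 2.22 × 388.42 = 862.28.
Adjust for 62% response: 862.28 / 0.62 = 1390.78.
Round up → n = 1391 per group.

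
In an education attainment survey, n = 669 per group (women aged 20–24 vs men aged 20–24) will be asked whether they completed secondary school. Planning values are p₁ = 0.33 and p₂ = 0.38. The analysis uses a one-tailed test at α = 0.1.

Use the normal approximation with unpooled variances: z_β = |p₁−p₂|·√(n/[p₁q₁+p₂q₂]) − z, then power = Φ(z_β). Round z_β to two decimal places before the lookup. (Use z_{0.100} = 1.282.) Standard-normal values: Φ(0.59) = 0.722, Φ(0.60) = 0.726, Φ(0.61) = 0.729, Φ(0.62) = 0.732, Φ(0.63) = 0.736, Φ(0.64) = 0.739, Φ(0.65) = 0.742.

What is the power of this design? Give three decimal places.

Power ≈ 0.736

z_β = |p₁−p₂|·√(n/[p₁q₁+p₂q₂]) − z_α
    = 0.05 · √(669/0.4567) − 1.282
    = 0.05 · 38.2734 − 1.282
    = 1.9137 − 1.282 = 0.6317 → 0.63
Power = Φ(0.63) = 0.736.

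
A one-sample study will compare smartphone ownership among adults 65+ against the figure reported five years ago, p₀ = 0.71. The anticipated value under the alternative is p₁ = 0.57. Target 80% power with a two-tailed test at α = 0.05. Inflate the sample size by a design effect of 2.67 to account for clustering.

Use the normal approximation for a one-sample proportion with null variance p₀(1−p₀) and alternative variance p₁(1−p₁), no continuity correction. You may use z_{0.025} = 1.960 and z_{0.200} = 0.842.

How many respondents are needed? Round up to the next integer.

n = [z_{α/2}·√(p₀q₀) + z_β·√(p₁q₁)]² / (p₁ − p₀)²
  = [1.960·√(0.71·0.29) + 0.842·√(0.57·0.43)]² / (-0.14)²
  = [1.960·0.4538 + 0.842·0.4951]² / 0.0196
  = [1.3062]² / 0.0196
  = 87.05
Design effect: 2.67 × 87.05 = 232.43.
Round up → n = 233.

n = 233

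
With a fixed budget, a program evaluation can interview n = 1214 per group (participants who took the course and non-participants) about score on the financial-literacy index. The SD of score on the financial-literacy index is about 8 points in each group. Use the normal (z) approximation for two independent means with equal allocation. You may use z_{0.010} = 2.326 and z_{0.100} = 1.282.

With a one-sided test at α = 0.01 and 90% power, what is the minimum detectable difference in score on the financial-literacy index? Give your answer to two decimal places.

Minimum detectable difference ≈ 1.17 points

δ = (z_α + z_β) · √((σ₁²+σ₂²)/n)
  = (2.326 + 1.282) · √(128/1214)
  = 3.608 · √0.10544
  = 3.608 · 0.3247
  = 1.1716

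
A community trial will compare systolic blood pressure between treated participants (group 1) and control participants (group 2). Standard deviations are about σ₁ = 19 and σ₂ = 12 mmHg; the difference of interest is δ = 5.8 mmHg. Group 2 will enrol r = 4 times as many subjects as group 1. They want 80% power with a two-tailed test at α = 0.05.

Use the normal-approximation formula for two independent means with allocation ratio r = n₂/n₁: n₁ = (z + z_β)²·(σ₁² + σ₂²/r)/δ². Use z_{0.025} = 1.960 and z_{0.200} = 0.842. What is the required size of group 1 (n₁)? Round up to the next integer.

n₁ = 93

n₁ = (z_{α/2} + z_β)² · (σ₁² + σ₂²/r) / δ²
   = (1.960 + 0.842)² · (19² + 12²/4) / 5.8²
   = 7.8512 · (361 + 36) / 33.64
   = 7.8512 · 397 / 33.64
   = 92.66
Round up → n₁ = 93; n₂ = r·n₁ = 4 × 93 = 372.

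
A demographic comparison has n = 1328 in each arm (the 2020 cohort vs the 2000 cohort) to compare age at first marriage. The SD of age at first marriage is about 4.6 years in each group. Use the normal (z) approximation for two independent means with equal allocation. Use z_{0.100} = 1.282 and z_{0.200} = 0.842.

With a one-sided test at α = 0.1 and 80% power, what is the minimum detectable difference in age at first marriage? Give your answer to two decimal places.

δ = (z_α + z_β) · √((σ₁²+σ₂²)/n)
  = (1.282 + 0.842) · √(42.32/1328)
  = 2.124 · √0.03187
  = 2.124 · 0.1785
  = 0.3792

Minimum detectable difference ≈ 0.38 years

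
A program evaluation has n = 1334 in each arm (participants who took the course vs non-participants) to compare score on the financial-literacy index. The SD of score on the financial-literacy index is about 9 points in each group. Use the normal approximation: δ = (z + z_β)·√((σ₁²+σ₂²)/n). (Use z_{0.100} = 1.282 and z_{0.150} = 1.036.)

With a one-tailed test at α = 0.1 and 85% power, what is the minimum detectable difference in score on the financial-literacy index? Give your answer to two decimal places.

δ = (z_α + z_β) · √((σ₁²+σ₂²)/n)
  = (1.282 + 1.036) · √(162/1334)
  = 2.318 · √0.12144
  = 2.318 · 0.3485
  = 0.8078

Minimum detectable difference ≈ 0.81 points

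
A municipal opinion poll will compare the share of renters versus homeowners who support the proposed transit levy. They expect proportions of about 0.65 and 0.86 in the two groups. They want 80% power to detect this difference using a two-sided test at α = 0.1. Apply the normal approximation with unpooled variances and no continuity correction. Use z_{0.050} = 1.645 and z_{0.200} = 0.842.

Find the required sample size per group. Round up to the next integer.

n = 49 per group

n = (z_{α/2} + z_β)² · [p₁(1−p₁) + p₂(1−p₂)] / (p₁ − p₂)²
  = (1.645 + 0.842)² · (0.65·0.35 + 0.86·0.14) / (-0.21)²
  = (2.487)² · (0.2275 + 0.1204) / 0.0441
  = 6.1852 · 0.3479 / 0.0441
  = 48.79
Round up → n = 49 per group.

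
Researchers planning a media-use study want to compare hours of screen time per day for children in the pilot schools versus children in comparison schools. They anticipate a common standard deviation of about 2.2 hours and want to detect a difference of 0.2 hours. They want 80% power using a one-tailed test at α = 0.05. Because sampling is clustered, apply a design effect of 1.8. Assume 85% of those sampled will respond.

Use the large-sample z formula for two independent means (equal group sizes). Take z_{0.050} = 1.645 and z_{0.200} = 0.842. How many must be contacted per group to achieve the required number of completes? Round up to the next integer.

n = 3170 per group

n = (z_α + z_β)² · (σ₁² + σ₂²) / δ²
  = (1.645 + 0.842)² · (2·2.2² = 9.68) / 0.2²
  = 6.1852 · 9.68 / 0.04
  = 1496.81
Design effect: 1.8 × 1496.81 = 2694.26.
Adjust for 85% response: 2694.26 / 0.85 = 3169.72.
Round up → n = 3170 per group.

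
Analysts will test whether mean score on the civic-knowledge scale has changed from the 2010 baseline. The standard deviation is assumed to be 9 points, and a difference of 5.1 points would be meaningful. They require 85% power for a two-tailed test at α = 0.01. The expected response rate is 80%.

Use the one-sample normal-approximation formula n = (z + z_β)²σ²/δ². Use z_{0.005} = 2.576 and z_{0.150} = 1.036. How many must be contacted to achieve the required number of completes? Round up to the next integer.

n = 51

n = (z_{α/2} + z_β)² · σ² / δ²
  = (2.576 + 1.036)² · 9² / 5.1²
  = 13.0465 · 81 / 26.01
  = 40.63
Adjust for 80% response: 40.63 / 0.80 = 50.79.
Round up → n = 51.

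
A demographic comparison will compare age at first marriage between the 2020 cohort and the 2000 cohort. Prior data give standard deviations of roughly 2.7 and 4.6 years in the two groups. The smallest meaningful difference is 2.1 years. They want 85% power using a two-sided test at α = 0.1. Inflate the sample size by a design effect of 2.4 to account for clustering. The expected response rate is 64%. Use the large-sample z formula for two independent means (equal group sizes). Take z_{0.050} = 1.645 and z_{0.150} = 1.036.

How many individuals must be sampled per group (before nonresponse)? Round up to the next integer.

n = 174 per group

n = (z_{α/2} + z_β)² · (σ₁² + σ₂²) / δ²
  = (1.645 + 1.036)² · (2.7² + 4.6² = 28.45) / 2.1²
  = 7.1878 · 28.45 / 4.41
  = 46.37
Design effect: 2.4 × 46.37 = 111.29.
Adjust for 64% response: 111.29 / 0.64 = 173.89.
Round up → n = 174 per group.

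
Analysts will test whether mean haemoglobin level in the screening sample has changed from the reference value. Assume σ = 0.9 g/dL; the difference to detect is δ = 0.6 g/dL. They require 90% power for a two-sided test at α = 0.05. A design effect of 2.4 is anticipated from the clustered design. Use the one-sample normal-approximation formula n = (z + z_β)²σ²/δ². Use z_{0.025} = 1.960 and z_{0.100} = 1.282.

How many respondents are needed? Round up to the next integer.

n = (z_{α/2} + z_β)² · σ² / δ²
  = (1.960 + 1.282)² · 0.9² / 0.6²
  = 10.5106 · 0.81 / 0.36
  = 23.65
Design effect: 2.4 × 23.65 = 56.76.
Round up → n = 57.

n = 57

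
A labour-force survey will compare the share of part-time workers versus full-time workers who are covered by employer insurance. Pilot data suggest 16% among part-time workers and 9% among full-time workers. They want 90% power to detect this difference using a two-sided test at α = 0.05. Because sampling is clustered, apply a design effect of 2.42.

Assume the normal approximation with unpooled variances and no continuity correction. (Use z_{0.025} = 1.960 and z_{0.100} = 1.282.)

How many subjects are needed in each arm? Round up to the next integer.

n = (z_{α/2} + z_β)² · [p₁(1−p₁) + p₂(1−p₂)] / (p₁ − p₂)²
  = (1.960 + 1.282)² · (0.16·0.84 + 0.09·0.91) / (0.07)²
  = (3.242)² · (0.1344 + 0.0819) / 0.0049
  = 10.5106 · 0.2163 / 0.0049
  = 463.97
Design effect: 2.42 × 463.97 = 1122.80.
Round up → n = 1123 per group.

n = 1123 per group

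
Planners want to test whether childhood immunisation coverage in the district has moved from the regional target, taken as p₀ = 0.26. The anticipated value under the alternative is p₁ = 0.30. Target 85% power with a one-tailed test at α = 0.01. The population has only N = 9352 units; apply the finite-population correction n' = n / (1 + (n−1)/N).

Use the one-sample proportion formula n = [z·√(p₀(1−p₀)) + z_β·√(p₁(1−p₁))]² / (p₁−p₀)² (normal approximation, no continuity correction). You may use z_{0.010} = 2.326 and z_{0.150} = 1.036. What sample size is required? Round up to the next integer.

n = [z_α·√(p₀q₀) + z_β·√(p₁q₁)]² / (p₁ − p₀)²
  = [2.326·√(0.26·0.74) + 1.036·√(0.30·0.70)]² / (0.04)²
  = [2.326·0.4386 + 1.036·0.4583]² / 0.0016
  = [1.4950]² / 0.0016
  = 1396.92
Finite-population correction (N = 9352): 1396.92 / (1 + (1396.92 − 1)/9352) = 1215.49.
Round up → n = 1216.

n = 1216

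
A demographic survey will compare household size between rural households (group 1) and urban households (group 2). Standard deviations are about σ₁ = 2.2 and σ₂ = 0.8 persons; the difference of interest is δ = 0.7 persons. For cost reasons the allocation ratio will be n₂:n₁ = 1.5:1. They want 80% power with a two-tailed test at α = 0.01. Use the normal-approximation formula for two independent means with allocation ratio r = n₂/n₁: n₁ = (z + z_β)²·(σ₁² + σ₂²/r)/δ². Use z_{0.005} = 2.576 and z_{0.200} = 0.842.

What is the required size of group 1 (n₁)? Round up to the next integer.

n₁ = 126

n₁ = (z_{α/2} + z_β)² · (σ₁² + σ₂²/r) / δ²
   = (2.576 + 0.842)² · (2.2² + 0.8²/1.5) / 0.7²
   = 11.6827 · (4.84 + 0.42667) / 0.49
   = 11.6827 · 5.2667 / 0.49
   = 125.57
Round up → n₁ = 126; n₂ = r·n₁ = 1.5 × 126 = 189.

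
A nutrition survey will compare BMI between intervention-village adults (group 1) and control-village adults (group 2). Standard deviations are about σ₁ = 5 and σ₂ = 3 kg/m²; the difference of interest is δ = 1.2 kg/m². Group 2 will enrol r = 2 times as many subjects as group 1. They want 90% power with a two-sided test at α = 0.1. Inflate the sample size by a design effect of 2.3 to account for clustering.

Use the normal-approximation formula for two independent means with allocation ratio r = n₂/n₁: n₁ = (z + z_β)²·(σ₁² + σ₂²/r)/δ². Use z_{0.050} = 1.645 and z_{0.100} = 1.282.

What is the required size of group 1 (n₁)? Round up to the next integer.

n₁ = (z_{α/2} + z_β)² · (σ₁² + σ₂²/r) / δ²
   = (1.645 + 1.282)² · (5² + 3²/2) / 1.2²
   = 8.5673 · (25 + 4.5) / 1.44
   = 8.5673 · 29.5 / 1.44
   = 175.51
Design effect: 2.3 × 175.51 = 403.68.
Round up → n₁ = 404; n₂ = r·n₁ = 2 × 404 = 808.

n₁ = 404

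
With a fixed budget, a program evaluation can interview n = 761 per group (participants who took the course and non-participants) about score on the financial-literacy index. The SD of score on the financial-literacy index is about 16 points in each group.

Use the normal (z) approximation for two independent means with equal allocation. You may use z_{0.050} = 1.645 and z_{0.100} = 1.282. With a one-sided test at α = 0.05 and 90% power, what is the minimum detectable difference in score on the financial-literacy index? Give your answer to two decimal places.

Minimum detectable difference ≈ 2.40 points

δ = (z_α + z_β) · √((σ₁²+σ₂²)/n)
  = (1.645 + 1.282) · √(512/761)
  = 2.927 · √0.6728
  = 2.927 · 0.8202
  = 2.4009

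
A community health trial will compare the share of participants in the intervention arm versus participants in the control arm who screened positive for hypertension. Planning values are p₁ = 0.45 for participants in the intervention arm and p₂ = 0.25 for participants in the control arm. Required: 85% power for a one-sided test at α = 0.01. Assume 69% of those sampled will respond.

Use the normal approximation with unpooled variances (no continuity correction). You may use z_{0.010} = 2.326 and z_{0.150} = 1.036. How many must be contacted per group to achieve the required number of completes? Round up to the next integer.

n = 179 per group

n = (z_α + z_β)² · [p₁(1−p₁) + p₂(1−p₂)] / (p₁ − p₂)²
  = (2.326 + 1.036)² · (0.45·0.55 + 0.25·0.75) / (0.20)²
  = (3.362)² · (0.2475 + 0.1875) / 0.0400
  = 11.3030 · 0.4350 / 0.0400
  = 122.92
Adjust for 69% response: 122.92 / 0.69 = 178.15.
Round up → n = 179 per group.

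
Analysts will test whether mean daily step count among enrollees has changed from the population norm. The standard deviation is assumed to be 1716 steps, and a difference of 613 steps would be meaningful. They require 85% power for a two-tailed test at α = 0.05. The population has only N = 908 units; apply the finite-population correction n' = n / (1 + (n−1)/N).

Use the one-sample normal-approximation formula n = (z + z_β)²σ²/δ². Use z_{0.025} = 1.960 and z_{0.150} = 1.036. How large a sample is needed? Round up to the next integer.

n = (z_{α/2} + z_β)² · σ² / δ²
  = (1.960 + 1.036)² · 1716² / 613²
  = 8.9760 · 2944656 / 375769
  = 70.34
Finite-population correction (N = 908): 70.34 / (1 + (70.34 − 1)/908) = 65.35.
Round up → n = 66.

n = 66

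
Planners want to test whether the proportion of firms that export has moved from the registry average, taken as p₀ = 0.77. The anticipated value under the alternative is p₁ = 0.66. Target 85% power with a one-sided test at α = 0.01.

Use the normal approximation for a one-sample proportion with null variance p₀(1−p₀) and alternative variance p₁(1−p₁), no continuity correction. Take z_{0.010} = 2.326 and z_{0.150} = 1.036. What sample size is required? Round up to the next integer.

n = 179

n = [z_α·√(p₀q₀) + z_β·√(p₁q₁)]² / (p₁ − p₀)²
  = [2.326·√(0.77·0.23) + 1.036·√(0.66·0.34)]² / (-0.11)²
  = [2.326·0.4208 + 1.036·0.4737]² / 0.0121
  = [1.4696]² / 0.0121
  = 178.49
Round up → n = 179.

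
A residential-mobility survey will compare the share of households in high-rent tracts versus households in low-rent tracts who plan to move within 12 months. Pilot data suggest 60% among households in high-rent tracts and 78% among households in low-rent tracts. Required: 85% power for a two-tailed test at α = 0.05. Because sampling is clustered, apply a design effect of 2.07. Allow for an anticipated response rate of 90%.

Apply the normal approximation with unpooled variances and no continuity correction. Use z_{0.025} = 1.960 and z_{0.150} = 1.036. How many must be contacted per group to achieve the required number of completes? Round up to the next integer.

n = (z_{α/2} + z_β)² · [p₁(1−p₁) + p₂(1−p₂)] / (p₁ − p₂)²
  = (1.960 + 1.036)² · (0.60·0.40 + 0.78·0.22) / (-0.18)²
  = (2.996)² · (0.2400 + 0.1716) / 0.0324
  = 8.9760 · 0.4116 / 0.0324
  = 114.03
Design effect: 2.07 × 114.03 = 236.04.
Adjust for 90% response: 236.04 / 0.90 = 262.27.
Round up → n = 263 per group.

n = 263 per group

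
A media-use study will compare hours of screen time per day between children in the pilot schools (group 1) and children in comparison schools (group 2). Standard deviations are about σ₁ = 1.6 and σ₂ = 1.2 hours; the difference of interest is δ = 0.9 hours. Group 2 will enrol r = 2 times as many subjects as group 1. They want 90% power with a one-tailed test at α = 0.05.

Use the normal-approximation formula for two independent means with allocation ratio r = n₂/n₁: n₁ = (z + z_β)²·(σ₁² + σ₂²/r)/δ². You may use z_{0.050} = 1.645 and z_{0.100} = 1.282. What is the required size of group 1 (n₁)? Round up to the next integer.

n₁ = (z_α + z_β)² · (σ₁² + σ₂²/r) / δ²
   = (1.645 + 1.282)² · (1.6² + 1.2²/2) / 0.9²
   = 8.5673 · (2.56 + 0.72) / 0.81
   = 8.5673 · 3.28 / 0.81
   = 34.69
Round up → n₁ = 35; n₂ = r·n₁ = 2 × 35 = 70.

n₁ = 35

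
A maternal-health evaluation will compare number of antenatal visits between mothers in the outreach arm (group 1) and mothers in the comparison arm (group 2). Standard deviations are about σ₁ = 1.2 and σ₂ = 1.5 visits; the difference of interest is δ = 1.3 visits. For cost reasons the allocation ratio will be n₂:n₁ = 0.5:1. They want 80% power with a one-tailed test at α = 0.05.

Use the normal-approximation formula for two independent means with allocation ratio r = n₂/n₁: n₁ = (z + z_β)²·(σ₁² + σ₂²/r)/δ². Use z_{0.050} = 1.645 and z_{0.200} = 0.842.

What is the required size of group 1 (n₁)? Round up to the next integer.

n₁ = 22

n₁ = (z_α + z_β)² · (σ₁² + σ₂²/r) / δ²
   = (1.645 + 0.842)² · (1.2² + 1.5²/0.5) / 1.3²
   = 6.1852 · (1.44 + 4.5) / 1.69
   = 6.1852 · 5.94 / 1.69
   = 21.74
Round up → n₁ = 22; n₂ = r·n₁ = 0.5 × 22 = 11.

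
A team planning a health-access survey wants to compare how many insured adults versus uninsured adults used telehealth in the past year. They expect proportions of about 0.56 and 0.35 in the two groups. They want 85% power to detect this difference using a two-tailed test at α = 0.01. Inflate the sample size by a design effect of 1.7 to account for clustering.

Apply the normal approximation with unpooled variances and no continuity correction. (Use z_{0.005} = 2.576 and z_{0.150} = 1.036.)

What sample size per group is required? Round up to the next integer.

n = (z_{α/2} + z_β)² · [p₁(1−p₁) + p₂(1−p₂)] / (p₁ − p₂)²
  = (2.576 + 1.036)² · (0.56·0.44 + 0.35·0.65) / (0.21)²
  = (3.612)² · (0.2464 + 0.2275) / 0.0441
  = 13.0465 · 0.4739 / 0.0441
  = 140.20
Design effect: 1.7 × 140.20 = 238.34.
Round up → n = 239 per group.

n = 239 per group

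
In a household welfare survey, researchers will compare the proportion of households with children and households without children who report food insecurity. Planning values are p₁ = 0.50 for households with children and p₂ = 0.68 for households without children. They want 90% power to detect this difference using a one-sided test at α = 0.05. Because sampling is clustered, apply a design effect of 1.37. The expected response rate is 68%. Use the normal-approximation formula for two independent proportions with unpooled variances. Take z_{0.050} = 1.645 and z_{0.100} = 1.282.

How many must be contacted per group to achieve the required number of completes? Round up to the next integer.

n = 250 per group

n = (z_α + z_β)² · [p₁(1−p₁) + p₂(1−p₂)] / (p₁ − p₂)²
  = (1.645 + 1.282)² · (0.50·0.50 + 0.68·0.32) / (-0.18)²
  = (2.927)² · (0.2500 + 0.2176) / 0.0324
  = 8.5673 · 0.4676 / 0.0324
  = 123.64
Design effect: 1.37 × 123.64 = 169.39.
Adjust for 68% response: 169.39 / 0.68 = 249.11.
Round up → n = 250 per group.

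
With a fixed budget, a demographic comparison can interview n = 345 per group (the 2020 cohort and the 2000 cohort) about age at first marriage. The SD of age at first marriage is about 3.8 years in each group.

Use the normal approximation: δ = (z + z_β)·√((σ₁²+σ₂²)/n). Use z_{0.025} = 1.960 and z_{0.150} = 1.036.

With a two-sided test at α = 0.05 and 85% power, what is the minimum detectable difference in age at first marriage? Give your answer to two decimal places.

δ = (z_{α/2} + z_β) · √((σ₁²+σ₂²)/n)
  = (1.960 + 1.036) · √(28.88/345)
  = 2.996 · √0.08371
  = 2.996 · 0.2893
  = 0.8668

Minimum detectable difference ≈ 0.87 years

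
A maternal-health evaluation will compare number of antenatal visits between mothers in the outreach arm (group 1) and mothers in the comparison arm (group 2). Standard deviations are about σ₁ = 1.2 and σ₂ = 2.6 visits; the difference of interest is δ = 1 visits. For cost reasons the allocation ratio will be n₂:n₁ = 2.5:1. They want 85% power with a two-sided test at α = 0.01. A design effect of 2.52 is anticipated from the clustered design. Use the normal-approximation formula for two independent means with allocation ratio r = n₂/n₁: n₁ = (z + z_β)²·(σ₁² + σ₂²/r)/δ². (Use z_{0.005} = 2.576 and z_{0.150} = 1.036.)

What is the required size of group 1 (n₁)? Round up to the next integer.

n₁ = (z_{α/2} + z_β)² · (σ₁² + σ₂²/r) / δ²
   = (2.576 + 1.036)² · (1.2² + 2.6²/2.5) / 1²
   = 13.0465 · (1.44 + 2.704) / 1
   = 13.0465 · 4.144 / 1
   = 54.06
Design effect: 2.52 × 54.06 = 136.24.
Round up → n₁ = 137; n₂ = r·n₁ = 2.5 × 137 = 343.

n₁ = 137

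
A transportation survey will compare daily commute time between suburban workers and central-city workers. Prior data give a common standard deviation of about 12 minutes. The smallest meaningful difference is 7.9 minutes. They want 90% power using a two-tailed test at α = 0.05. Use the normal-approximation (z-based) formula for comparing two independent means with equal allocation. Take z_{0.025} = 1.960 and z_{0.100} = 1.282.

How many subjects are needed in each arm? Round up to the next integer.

n = 49 per group

n = (z_{α/2} + z_β)² · (σ₁² + σ₂²) / δ²
  = (1.960 + 1.282)² · (2·12² = 288) / 7.9²
  = 10.5106 · 288 / 62.41
  = 48.50
Round up → n = 49 per group.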